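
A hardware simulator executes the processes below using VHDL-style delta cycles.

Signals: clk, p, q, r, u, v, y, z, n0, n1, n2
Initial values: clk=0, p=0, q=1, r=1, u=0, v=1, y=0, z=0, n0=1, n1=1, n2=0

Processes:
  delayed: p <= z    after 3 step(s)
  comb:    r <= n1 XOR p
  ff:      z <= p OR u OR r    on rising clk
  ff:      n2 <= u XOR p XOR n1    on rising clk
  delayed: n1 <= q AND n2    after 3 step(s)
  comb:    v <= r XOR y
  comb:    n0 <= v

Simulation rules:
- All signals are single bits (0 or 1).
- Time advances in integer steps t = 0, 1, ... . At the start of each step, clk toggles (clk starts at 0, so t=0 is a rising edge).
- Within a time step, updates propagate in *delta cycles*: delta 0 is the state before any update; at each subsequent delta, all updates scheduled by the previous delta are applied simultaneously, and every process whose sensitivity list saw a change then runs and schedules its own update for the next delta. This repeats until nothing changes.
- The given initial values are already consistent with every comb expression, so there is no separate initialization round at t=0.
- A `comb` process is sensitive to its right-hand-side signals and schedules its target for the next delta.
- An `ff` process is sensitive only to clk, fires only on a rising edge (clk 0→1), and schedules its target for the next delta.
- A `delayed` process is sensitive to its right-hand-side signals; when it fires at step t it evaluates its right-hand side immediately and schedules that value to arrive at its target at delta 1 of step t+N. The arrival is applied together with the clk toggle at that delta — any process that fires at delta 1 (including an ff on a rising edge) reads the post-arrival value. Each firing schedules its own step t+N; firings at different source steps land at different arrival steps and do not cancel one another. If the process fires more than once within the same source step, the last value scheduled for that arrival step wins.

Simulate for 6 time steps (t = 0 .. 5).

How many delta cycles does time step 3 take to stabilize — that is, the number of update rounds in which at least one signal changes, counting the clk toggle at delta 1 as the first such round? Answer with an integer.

[bits: n1,n2,q,clk,n0,z,v,y,u,p,r]
t=0: Δ0=10101010001 Δ1=10111010001 Δ2=11111110001 | 2Δ
t=1: Δ0=11111110001 Δ1=11101110001 | 1Δ
t=2: Δ0=11101110001 Δ1=11111110001 | 1Δ
t=3: Δ0=11111110001 Δ1=11101110011 Δ2=11101110010 Δ3=11101100010 Δ4=11100100010 | 4Δ
t=4: Δ0=11100100010 Δ1=11110100010 Δ2=10110100010 | 2Δ
t=5: Δ0=10110100010 Δ1=10100100010 | 1Δ

4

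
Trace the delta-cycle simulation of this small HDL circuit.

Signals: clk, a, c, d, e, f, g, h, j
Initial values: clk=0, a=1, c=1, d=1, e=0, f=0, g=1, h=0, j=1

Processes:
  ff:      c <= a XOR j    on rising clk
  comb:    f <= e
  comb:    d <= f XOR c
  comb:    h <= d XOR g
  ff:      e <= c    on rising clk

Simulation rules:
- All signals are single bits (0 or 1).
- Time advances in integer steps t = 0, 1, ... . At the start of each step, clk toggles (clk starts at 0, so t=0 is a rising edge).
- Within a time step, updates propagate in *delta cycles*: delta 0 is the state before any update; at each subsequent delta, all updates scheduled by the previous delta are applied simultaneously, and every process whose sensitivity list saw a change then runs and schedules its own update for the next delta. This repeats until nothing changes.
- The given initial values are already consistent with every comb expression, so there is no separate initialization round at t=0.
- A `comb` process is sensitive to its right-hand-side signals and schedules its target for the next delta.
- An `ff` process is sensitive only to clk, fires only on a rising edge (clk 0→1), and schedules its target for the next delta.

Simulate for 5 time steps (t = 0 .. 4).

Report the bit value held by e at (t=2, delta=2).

0

[bits: g,clk,e,f,d,h,j,a,c]
t=0: Δ0=100010111 Δ1=110010111 Δ2=111010110 Δ3=111100110 Δ4=111111110 Δ5=111110110 | 5Δ
t=1: Δ0=111110110 Δ1=101110110 | 1Δ
t=2: Δ0=101110110 Δ1=111110110 Δ2=110110110 Δ3=110010110 Δ4=110000110 Δ5=110001110 | 5Δ
t=3: Δ0=110001110 Δ1=100001110 | 1Δ
t=4: Δ0=100001110 Δ1=110001110 | 1Δ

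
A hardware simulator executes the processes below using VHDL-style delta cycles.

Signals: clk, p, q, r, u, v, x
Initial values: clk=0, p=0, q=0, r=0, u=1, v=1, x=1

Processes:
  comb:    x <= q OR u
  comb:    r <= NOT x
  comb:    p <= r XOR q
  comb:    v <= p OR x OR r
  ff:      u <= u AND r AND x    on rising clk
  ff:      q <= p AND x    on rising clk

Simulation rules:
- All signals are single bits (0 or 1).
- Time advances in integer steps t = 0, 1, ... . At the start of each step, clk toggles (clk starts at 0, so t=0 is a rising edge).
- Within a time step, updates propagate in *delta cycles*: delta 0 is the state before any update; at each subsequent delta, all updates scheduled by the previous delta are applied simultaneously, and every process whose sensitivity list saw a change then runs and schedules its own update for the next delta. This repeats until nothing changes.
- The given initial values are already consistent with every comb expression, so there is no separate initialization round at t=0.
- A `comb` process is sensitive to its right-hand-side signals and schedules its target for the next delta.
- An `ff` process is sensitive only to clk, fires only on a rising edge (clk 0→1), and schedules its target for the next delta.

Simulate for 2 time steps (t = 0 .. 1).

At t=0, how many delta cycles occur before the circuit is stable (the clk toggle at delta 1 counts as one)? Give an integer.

t=0 Δ0: p=0 x=1 r=0 u=1 v=1 clk=0 q=0
  Δ1: clk:0→1
  Δ2: u:1→0
  Δ3: x:1→0
  Δ4: r:0→1, v:1→0
  Δ5: p:0→1, v:0→1
  (5Δ to stable)
t=1 Δ0: p=1 x=0 r=1 u=0 v=1 clk=1 q=0
  Δ1: clk:1→0
  (1Δ to stable)

5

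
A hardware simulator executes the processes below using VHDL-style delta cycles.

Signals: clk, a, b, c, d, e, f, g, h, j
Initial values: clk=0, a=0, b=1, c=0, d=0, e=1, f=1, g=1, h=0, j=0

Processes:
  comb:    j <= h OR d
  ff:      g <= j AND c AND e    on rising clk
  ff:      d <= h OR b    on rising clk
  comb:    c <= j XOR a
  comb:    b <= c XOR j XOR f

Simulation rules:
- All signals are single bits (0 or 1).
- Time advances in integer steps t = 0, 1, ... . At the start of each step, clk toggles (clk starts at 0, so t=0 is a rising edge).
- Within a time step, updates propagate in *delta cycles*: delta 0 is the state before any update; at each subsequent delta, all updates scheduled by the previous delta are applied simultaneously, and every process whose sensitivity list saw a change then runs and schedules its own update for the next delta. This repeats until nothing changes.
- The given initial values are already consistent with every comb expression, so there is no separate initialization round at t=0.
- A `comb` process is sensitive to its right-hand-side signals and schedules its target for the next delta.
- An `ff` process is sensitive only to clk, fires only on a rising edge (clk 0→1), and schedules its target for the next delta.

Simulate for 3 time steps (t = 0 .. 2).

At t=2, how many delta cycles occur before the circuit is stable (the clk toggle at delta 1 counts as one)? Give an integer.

t0.Δ0 b=1 g=1 f=1 c=0 e=1 j=0 a=0 clk=0 d=0 h=0
t0.Δ1 b=1 g=1 f=1 c=0 e=1 j=0 a=0 clk=1 d=0 h=0
t0.Δ2 b=1 g=0 f=1 c=0 e=1 j=0 a=0 clk=1 d=1 h=0
t0.Δ3 b=1 g=0 f=1 c=0 e=1 j=1 a=0 clk=1 d=1 h=0
t0.Δ4 b=0 g=0 f=1 c=1 e=1 j=1 a=0 clk=1 d=1 h=0
t0.Δ5 b=1 g=0 f=1 c=1 e=1 j=1 a=0 clk=1 d=1 h=0
t1.Δ0 b=1 g=0 f=1 c=1 e=1 j=1 a=0 clk=1 d=1 h=0
t1.Δ1 b=1 g=0 f=1 c=1 e=1 j=1 a=0 clk=0 d=1 h=0
t2.Δ0 b=1 g=0 f=1 c=1 e=1 j=1 a=0 clk=0 d=1 h=0
t2.Δ1 b=1 g=0 f=1 c=1 e=1 j=1 a=0 clk=1 d=1 h=0
t2.Δ2 b=1 g=1 f=1 c=1 e=1 j=1 a=0 clk=1 d=1 h=0

2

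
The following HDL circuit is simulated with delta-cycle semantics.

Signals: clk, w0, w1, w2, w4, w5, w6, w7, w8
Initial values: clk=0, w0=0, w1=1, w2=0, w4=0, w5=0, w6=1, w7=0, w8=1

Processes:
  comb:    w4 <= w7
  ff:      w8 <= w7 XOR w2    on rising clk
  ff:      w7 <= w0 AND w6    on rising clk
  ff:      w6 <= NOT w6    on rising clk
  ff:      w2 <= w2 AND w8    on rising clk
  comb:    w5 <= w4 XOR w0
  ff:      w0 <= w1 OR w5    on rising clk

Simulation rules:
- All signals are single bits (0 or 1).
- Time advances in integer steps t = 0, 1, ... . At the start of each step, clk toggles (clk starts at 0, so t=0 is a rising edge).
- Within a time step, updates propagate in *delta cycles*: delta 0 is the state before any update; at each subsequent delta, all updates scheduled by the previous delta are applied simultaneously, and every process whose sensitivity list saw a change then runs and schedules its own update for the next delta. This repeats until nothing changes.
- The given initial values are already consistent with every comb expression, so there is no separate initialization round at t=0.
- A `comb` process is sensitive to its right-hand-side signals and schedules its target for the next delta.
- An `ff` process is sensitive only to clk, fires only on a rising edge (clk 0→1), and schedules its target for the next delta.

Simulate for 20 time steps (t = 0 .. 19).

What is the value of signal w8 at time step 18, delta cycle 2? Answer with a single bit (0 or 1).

t0.Δ0 w5=0 w4=0 clk=0 w0=0 w1=1 w8=1 w6=1 w2=0 w7=0
t0.Δ1 w5=0 w4=0 clk=1 w0=0 w1=1 w8=1 w6=1 w2=0 w7=0
t0.Δ2 w5=0 w4=0 clk=1 w0=1 w1=1 w8=0 w6=0 w2=0 w7=0
t0.Δ3 w5=1 w4=0 clk=1 w0=1 w1=1 w8=0 w6=0 w2=0 w7=0
t1.Δ0 w5=1 w4=0 clk=1 w0=1 w1=1 w8=0 w6=0 w2=0 w7=0
t1.Δ1 w5=1 w4=0 clk=0 w0=1 w1=1 w8=0 w6=0 w2=0 w7=0
t2.Δ0 w5=1 w4=0 clk=0 w0=1 w1=1 w8=0 w6=0 w2=0 w7=0
t2.Δ1 w5=1 w4=0 clk=1 w0=1 w1=1 w8=0 w6=0 w2=0 w7=0
t2.Δ2 w5=1 w4=0 clk=1 w0=1 w1=1 w8=0 w6=1 w2=0 w7=0
t3.Δ0 w5=1 w4=0 clk=1 w0=1 w1=1 w8=0 w6=1 w2=0 w7=0
t3.Δ1 w5=1 w4=0 clk=0 w0=1 w1=1 w8=0 w6=1 w2=0 w7=0
t4.Δ0 w5=1 w4=0 clk=0 w0=1 w1=1 w8=0 w6=1 w2=0 w7=0
t4.Δ1 w5=1 w4=0 clk=1 w0=1 w1=1 w8=0 w6=1 w2=0 w7=0
t4.Δ2 w5=1 w4=0 clk=1 w0=1 w1=1 w8=0 w6=0 w2=0 w7=1
t4.Δ3 w5=1 w4=1 clk=1 w0=1 w1=1 w8=0 w6=0 w2=0 w7=1
t4.Δ4 w5=0 w4=1 clk=1 w0=1 w1=1 w8=0 w6=0 w2=0 w7=1
t5.Δ0 w5=0 w4=1 clk=1 w0=1 w1=1 w8=0 w6=0 w2=0 w7=1
t5.Δ1 w5=0 w4=1 clk=0 w0=1 w1=1 w8=0 w6=0 w2=0 w7=1
t6.Δ0 w5=0 w4=1 clk=0 w0=1 w1=1 w8=0 w6=0 w2=0 w7=1
t6.Δ1 w5=0 w4=1 clk=1 w0=1 w1=1 w8=0 w6=0 w2=0 w7=1
t6.Δ2 w5=0 w4=1 clk=1 w0=1 w1=1 w8=1 w6=1 w2=0 w7=0
t6.Δ3 w5=0 w4=0 clk=1 w0=1 w1=1 w8=1 w6=1 w2=0 w7=0
t6.Δ4 w5=1 w4=0 clk=1 w0=1 w1=1 w8=1 w6=1 w2=0 w7=0
t7.Δ0 w5=1 w4=0 clk=1 w0=1 w1=1 w8=1 w6=1 w2=0 w7=0
t7.Δ1 w5=1 w4=0 clk=0 w0=1 w1=1 w8=1 w6=1 w2=0 w7=0
t8.Δ0 w5=1 w4=0 clk=0 w0=1 w1=1 w8=1 w6=1 w2=0 w7=0
t8.Δ1 w5=1 w4=0 clk=1 w0=1 w1=1 w8=1 w6=1 w2=0 w7=0
t8.Δ2 w5=1 w4=0 clk=1 w0=1 w1=1 w8=0 w6=0 w2=0 w7=1
t8.Δ3 w5=1 w4=1 clk=1 w0=1 w1=1 w8=0 w6=0 w2=0 w7=1
t8.Δ4 w5=0 w4=1 clk=1 w0=1 w1=1 w8=0 w6=0 w2=0 w7=1
t9.Δ0 w5=0 w4=1 clk=1 w0=1 w1=1 w8=0 w6=0 w2=0 w7=1
t9.Δ1 w5=0 w4=1 clk=0 w0=1 w1=1 w8=0 w6=0 w2=0 w7=1
t10.Δ0 w5=0 w4=1 clk=0 w0=1 w1=1 w8=0 w6=0 w2=0 w7=1
t10.Δ1 w5=0 w4=1 clk=1 w0=1 w1=1 w8=0 w6=0 w2=0 w7=1
t10.Δ2 w5=0 w4=1 clk=1 w0=1 w1=1 w8=1 w6=1 w2=0 w7=0
t10.Δ3 w5=0 w4=0 clk=1 w0=1 w1=1 w8=1 w6=1 w2=0 w7=0
t10.Δ4 w5=1 w4=0 clk=1 w0=1 w1=1 w8=1 w6=1 w2=0 w7=0
t11.Δ0 w5=1 w4=0 clk=1 w0=1 w1=1 w8=1 w6=1 w2=0 w7=0
t11.Δ1 w5=1 w4=0 clk=0 w0=1 w1=1 w8=1 w6=1 w2=0 w7=0
t12.Δ0 w5=1 w4=0 clk=0 w0=1 w1=1 w8=1 w6=1 w2=0 w7=0
t12.Δ1 w5=1 w4=0 clk=1 w0=1 w1=1 w8=1 w6=1 w2=0 w7=0
t12.Δ2 w5=1 w4=0 clk=1 w0=1 w1=1 w8=0 w6=0 w2=0 w7=1
t12.Δ3 w5=1 w4=1 clk=1 w0=1 w1=1 w8=0 w6=0 w2=0 w7=1
t12.Δ4 w5=0 w4=1 clk=1 w0=1 w1=1 w8=0 w6=0 w2=0 w7=1
t13.Δ0 w5=0 w4=1 clk=1 w0=1 w1=1 w8=0 w6=0 w2=0 w7=1
t13.Δ1 w5=0 w4=1 clk=0 w0=1 w1=1 w8=0 w6=0 w2=0 w7=1
t14.Δ0 w5=0 w4=1 clk=0 w0=1 w1=1 w8=0 w6=0 w2=0 w7=1
t14.Δ1 w5=0 w4=1 clk=1 w0=1 w1=1 w8=0 w6=0 w2=0 w7=1
t14.Δ2 w5=0 w4=1 clk=1 w0=1 w1=1 w8=1 w6=1 w2=0 w7=0
t14.Δ3 w5=0 w4=0 clk=1 w0=1 w1=1 w8=1 w6=1 w2=0 w7=0
t14.Δ4 w5=1 w4=0 clk=1 w0=1 w1=1 w8=1 w6=1 w2=0 w7=0
t15.Δ0 w5=1 w4=0 clk=1 w0=1 w1=1 w8=1 w6=1 w2=0 w7=0
t15.Δ1 w5=1 w4=0 clk=0 w0=1 w1=1 w8=1 w6=1 w2=0 w7=0
t16.Δ0 w5=1 w4=0 clk=0 w0=1 w1=1 w8=1 w6=1 w2=0 w7=0
t16.Δ1 w5=1 w4=0 clk=1 w0=1 w1=1 w8=1 w6=1 w2=0 w7=0
t16.Δ2 w5=1 w4=0 clk=1 w0=1 w1=1 w8=0 w6=0 w2=0 w7=1
t16.Δ3 w5=1 w4=1 clk=1 w0=1 w1=1 w8=0 w6=0 w2=0 w7=1
t16.Δ4 w5=0 w4=1 clk=1 w0=1 w1=1 w8=0 w6=0 w2=0 w7=1
t17.Δ0 w5=0 w4=1 clk=1 w0=1 w1=1 w8=0 w6=0 w2=0 w7=1
t17.Δ1 w5=0 w4=1 clk=0 w0=1 w1=1 w8=0 w6=0 w2=0 w7=1
t18.Δ0 w5=0 w4=1 clk=0 w0=1 w1=1 w8=0 w6=0 w2=0 w7=1
t18.Δ1 w5=0 w4=1 clk=1 w0=1 w1=1 w8=0 w6=0 w2=0 w7=1
t18.Δ2 w5=0 w4=1 clk=1 w0=1 w1=1 w8=1 w6=1 w2=0 w7=0
t18.Δ3 w5=0 w4=0 clk=1 w0=1 w1=1 w8=1 w6=1 w2=0 w7=0
t18.Δ4 w5=1 w4=0 clk=1 w0=1 w1=1 w8=1 w6=1 w2=0 w7=0
t19.Δ0 w5=1 w4=0 clk=1 w0=1 w1=1 w8=1 w6=1 w2=0 w7=0
t19.Δ1 w5=1 w4=0 clk=0 w0=1 w1=1 w8=1 w6=1 w2=0 w7=0

1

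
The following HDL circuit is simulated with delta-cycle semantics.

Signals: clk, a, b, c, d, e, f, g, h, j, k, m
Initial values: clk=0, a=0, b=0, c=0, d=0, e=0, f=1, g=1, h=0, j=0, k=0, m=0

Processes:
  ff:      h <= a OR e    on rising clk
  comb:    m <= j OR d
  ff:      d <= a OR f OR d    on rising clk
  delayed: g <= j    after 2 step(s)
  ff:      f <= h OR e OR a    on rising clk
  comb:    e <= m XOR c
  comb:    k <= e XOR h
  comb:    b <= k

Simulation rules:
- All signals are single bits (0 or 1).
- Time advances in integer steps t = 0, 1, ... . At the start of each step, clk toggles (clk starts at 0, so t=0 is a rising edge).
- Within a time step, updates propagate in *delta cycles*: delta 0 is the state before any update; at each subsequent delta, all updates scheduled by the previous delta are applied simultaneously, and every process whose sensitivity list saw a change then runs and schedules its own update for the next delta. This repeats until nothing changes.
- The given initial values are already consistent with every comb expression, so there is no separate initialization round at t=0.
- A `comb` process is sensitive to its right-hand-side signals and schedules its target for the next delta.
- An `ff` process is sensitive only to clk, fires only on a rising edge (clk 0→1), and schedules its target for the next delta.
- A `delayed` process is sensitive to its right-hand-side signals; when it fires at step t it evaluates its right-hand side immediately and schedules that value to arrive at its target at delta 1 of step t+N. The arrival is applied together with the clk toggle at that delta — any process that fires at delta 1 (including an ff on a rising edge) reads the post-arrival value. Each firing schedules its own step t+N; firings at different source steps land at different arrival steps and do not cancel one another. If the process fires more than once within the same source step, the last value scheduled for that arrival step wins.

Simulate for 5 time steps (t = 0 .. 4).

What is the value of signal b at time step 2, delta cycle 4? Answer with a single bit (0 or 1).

0

[bits: e,clk,b,d,j,f,c,h,g,a,k,m]
t=0: Δ0=000001001000 Δ1=010001001000 Δ2=010100001000 Δ3=010100001001 Δ4=110100001001 Δ5=110100001011 Δ6=111100001011 | 6Δ
t=1: Δ0=111100001011 Δ1=101100001011 | 1Δ
t=2: Δ0=101100001011 Δ1=111100001011 Δ2=111101011011 Δ3=111101011001 Δ4=110101011001 | 4Δ
t=3: Δ0=110101011001 Δ1=100101011001 | 1Δ
t=4: Δ0=100101011001 Δ1=110101011001 | 1Δ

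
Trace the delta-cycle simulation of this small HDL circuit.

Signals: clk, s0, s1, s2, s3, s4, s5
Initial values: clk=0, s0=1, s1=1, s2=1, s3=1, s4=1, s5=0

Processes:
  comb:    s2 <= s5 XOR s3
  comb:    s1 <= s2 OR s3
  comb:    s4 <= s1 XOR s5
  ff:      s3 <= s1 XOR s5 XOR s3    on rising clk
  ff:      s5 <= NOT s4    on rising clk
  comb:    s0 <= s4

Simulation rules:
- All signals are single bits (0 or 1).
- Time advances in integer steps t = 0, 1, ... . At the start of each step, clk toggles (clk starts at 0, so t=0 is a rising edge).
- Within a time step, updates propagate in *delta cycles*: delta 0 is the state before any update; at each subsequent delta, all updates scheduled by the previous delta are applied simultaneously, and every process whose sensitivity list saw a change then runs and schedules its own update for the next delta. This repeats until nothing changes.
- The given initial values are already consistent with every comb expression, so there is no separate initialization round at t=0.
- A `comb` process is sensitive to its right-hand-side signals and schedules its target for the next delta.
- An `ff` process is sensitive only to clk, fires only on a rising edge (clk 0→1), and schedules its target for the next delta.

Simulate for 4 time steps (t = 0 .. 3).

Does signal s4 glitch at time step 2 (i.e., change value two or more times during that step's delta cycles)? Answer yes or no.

t=0 Δ0: s0=1 clk=0 s5=0 s2=1 s4=1 s1=1 s3=1
  Δ1: clk:0→1
  Δ2: s3:1→0
  Δ3: s2:1→0
  Δ4: s1:1→0
  Δ5: s4:1→0
  Δ6: s0:1→0
  (6Δ to stable)
t=1 Δ0: s0=0 clk=1 s5=0 s2=0 s4=0 s1=0 s3=0
  Δ1: clk:1→0
  (1Δ to stable)
t=2 Δ0: s0=0 clk=0 s5=0 s2=0 s4=0 s1=0 s3=0
  Δ1: clk:0→1
  Δ2: s5:0→1
  Δ3: s2:0→1, s4:0→1
  Δ4: s0:0→1, s1:0→1
  Δ5: s4:1→0
  Δ6: s0:1→0
  (6Δ to stable)
t=3 Δ0: s0=0 clk=1 s5=1 s2=1 s4=0 s1=1 s3=0
  Δ1: clk:1→0
  (1Δ to stable)

yes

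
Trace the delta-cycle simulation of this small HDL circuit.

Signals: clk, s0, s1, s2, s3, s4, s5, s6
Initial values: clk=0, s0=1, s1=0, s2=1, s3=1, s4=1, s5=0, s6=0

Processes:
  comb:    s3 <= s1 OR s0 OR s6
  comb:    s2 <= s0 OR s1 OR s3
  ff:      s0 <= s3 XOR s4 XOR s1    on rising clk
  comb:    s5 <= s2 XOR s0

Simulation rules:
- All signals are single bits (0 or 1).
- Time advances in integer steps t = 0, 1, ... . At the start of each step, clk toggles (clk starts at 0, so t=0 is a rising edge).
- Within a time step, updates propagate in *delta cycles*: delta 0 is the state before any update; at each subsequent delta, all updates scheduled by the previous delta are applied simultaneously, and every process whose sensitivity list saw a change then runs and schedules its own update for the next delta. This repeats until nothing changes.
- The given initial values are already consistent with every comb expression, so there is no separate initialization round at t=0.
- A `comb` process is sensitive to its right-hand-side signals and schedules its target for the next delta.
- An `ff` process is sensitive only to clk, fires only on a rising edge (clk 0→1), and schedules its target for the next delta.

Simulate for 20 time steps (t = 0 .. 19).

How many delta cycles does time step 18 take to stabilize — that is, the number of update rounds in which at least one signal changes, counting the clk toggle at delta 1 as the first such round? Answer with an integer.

t0.Δ0 s0=1 s6=0 s2=1 s4=1 s3=1 s5=0 clk=0 s1=0
t0.Δ1 s0=1 s6=0 s2=1 s4=1 s3=1 s5=0 clk=1 s1=0
t0.Δ2 s0=0 s6=0 s2=1 s4=1 s3=1 s5=0 clk=1 s1=0
t0.Δ3 s0=0 s6=0 s2=1 s4=1 s3=0 s5=1 clk=1 s1=0
t0.Δ4 s0=0 s6=0 s2=0 s4=1 s3=0 s5=1 clk=1 s1=0
t0.Δ5 s0=0 s6=0 s2=0 s4=1 s3=0 s5=0 clk=1 s1=0
t1.Δ0 s0=0 s6=0 s2=0 s4=1 s3=0 s5=0 clk=1 s1=0
t1.Δ1 s0=0 s6=0 s2=0 s4=1 s3=0 s5=0 clk=0 s1=0
t2.Δ0 s0=0 s6=0 s2=0 s4=1 s3=0 s5=0 clk=0 s1=0
t2.Δ1 s0=0 s6=0 s2=0 s4=1 s3=0 s5=0 clk=1 s1=0
t2.Δ2 s0=1 s6=0 s2=0 s4=1 s3=0 s5=0 clk=1 s1=0
t2.Δ3 s0=1 s6=0 s2=1 s4=1 s3=1 s5=1 clk=1 s1=0
t2.Δ4 s0=1 s6=0 s2=1 s4=1 s3=1 s5=0 clk=1 s1=0
t3.Δ0 s0=1 s6=0 s2=1 s4=1 s3=1 s5=0 clk=1 s1=0
t3.Δ1 s0=1 s6=0 s2=1 s4=1 s3=1 s5=0 clk=0 s1=0
t4.Δ0 s0=1 s6=0 s2=1 s4=1 s3=1 s5=0 clk=0 s1=0
t4.Δ1 s0=1 s6=0 s2=1 s4=1 s3=1 s5=0 clk=1 s1=0
t4.Δ2 s0=0 s6=0 s2=1 s4=1 s3=1 s5=0 clk=1 s1=0
t4.Δ3 s0=0 s6=0 s2=1 s4=1 s3=0 s5=1 clk=1 s1=0
t4.Δ4 s0=0 s6=0 s2=0 s4=1 s3=0 s5=1 clk=1 s1=0
t4.Δ5 s0=0 s6=0 s2=0 s4=1 s3=0 s5=0 clk=1 s1=0
t5.Δ0 s0=0 s6=0 s2=0 s4=1 s3=0 s5=0 clk=1 s1=0
t5.Δ1 s0=0 s6=0 s2=0 s4=1 s3=0 s5=0 clk=0 s1=0
t6.Δ0 s0=0 s6=0 s2=0 s4=1 s3=0 s5=0 clk=0 s1=0
t6.Δ1 s0=0 s6=0 s2=0 s4=1 s3=0 s5=0 clk=1 s1=0
t6.Δ2 s0=1 s6=0 s2=0 s4=1 s3=0 s5=0 clk=1 s1=0
t6.Δ3 s0=1 s6=0 s2=1 s4=1 s3=1 s5=1 clk=1 s1=0
t6.Δ4 s0=1 s6=0 s2=1 s4=1 s3=1 s5=0 clk=1 s1=0
t7.Δ0 s0=1 s6=0 s2=1 s4=1 s3=1 s5=0 clk=1 s1=0
t7.Δ1 s0=1 s6=0 s2=1 s4=1 s3=1 s5=0 clk=0 s1=0
t8.Δ0 s0=1 s6=0 s2=1 s4=1 s3=1 s5=0 clk=0 s1=0
t8.Δ1 s0=1 s6=0 s2=1 s4=1 s3=1 s5=0 clk=1 s1=0
t8.Δ2 s0=0 s6=0 s2=1 s4=1 s3=1 s5=0 clk=1 s1=0
t8.Δ3 s0=0 s6=0 s2=1 s4=1 s3=0 s5=1 clk=1 s1=0
t8.Δ4 s0=0 s6=0 s2=0 s4=1 s3=0 s5=1 clk=1 s1=0
t8.Δ5 s0=0 s6=0 s2=0 s4=1 s3=0 s5=0 clk=1 s1=0
t9.Δ0 s0=0 s6=0 s2=0 s4=1 s3=0 s5=0 clk=1 s1=0
t9.Δ1 s0=0 s6=0 s2=0 s4=1 s3=0 s5=0 clk=0 s1=0
t10.Δ0 s0=0 s6=0 s2=0 s4=1 s3=0 s5=0 clk=0 s1=0
t10.Δ1 s0=0 s6=0 s2=0 s4=1 s3=0 s5=0 clk=1 s1=0
t10.Δ2 s0=1 s6=0 s2=0 s4=1 s3=0 s5=0 clk=1 s1=0
t10.Δ3 s0=1 s6=0 s2=1 s4=1 s3=1 s5=1 clk=1 s1=0
t10.Δ4 s0=1 s6=0 s2=1 s4=1 s3=1 s5=0 clk=1 s1=0
t11.Δ0 s0=1 s6=0 s2=1 s4=1 s3=1 s5=0 clk=1 s1=0
t11.Δ1 s0=1 s6=0 s2=1 s4=1 s3=1 s5=0 clk=0 s1=0
t12.Δ0 s0=1 s6=0 s2=1 s4=1 s3=1 s5=0 clk=0 s1=0
t12.Δ1 s0=1 s6=0 s2=1 s4=1 s3=1 s5=0 clk=1 s1=0
t12.Δ2 s0=0 s6=0 s2=1 s4=1 s3=1 s5=0 clk=1 s1=0
t12.Δ3 s0=0 s6=0 s2=1 s4=1 s3=0 s5=1 clk=1 s1=0
t12.Δ4 s0=0 s6=0 s2=0 s4=1 s3=0 s5=1 clk=1 s1=0
t12.Δ5 s0=0 s6=0 s2=0 s4=1 s3=0 s5=0 clk=1 s1=0
t13.Δ0 s0=0 s6=0 s2=0 s4=1 s3=0 s5=0 clk=1 s1=0
t13.Δ1 s0=0 s6=0 s2=0 s4=1 s3=0 s5=0 clk=0 s1=0
t14.Δ0 s0=0 s6=0 s2=0 s4=1 s3=0 s5=0 clk=0 s1=0
t14.Δ1 s0=0 s6=0 s2=0 s4=1 s3=0 s5=0 clk=1 s1=0
t14.Δ2 s0=1 s6=0 s2=0 s4=1 s3=0 s5=0 clk=1 s1=0
t14.Δ3 s0=1 s6=0 s2=1 s4=1 s3=1 s5=1 clk=1 s1=0
t14.Δ4 s0=1 s6=0 s2=1 s4=1 s3=1 s5=0 clk=1 s1=0
t15.Δ0 s0=1 s6=0 s2=1 s4=1 s3=1 s5=0 clk=1 s1=0
t15.Δ1 s0=1 s6=0 s2=1 s4=1 s3=1 s5=0 clk=0 s1=0
t16.Δ0 s0=1 s6=0 s2=1 s4=1 s3=1 s5=0 clk=0 s1=0
t16.Δ1 s0=1 s6=0 s2=1 s4=1 s3=1 s5=0 clk=1 s1=0
t16.Δ2 s0=0 s6=0 s2=1 s4=1 s3=1 s5=0 clk=1 s1=0
t16.Δ3 s0=0 s6=0 s2=1 s4=1 s3=0 s5=1 clk=1 s1=0
t16.Δ4 s0=0 s6=0 s2=0 s4=1 s3=0 s5=1 clk=1 s1=0
t16.Δ5 s0=0 s6=0 s2=0 s4=1 s3=0 s5=0 clk=1 s1=0
t17.Δ0 s0=0 s6=0 s2=0 s4=1 s3=0 s5=0 clk=1 s1=0
t17.Δ1 s0=0 s6=0 s2=0 s4=1 s3=0 s5=0 clk=0 s1=0
t18.Δ0 s0=0 s6=0 s2=0 s4=1 s3=0 s5=0 clk=0 s1=0
t18.Δ1 s0=0 s6=0 s2=0 s4=1 s3=0 s5=0 clk=1 s1=0
t18.Δ2 s0=1 s6=0 s2=0 s4=1 s3=0 s5=0 clk=1 s1=0
t18.Δ3 s0=1 s6=0 s2=1 s4=1 s3=1 s5=1 clk=1 s1=0
t18.Δ4 s0=1 s6=0 s2=1 s4=1 s3=1 s5=0 clk=1 s1=0
t19.Δ0 s0=1 s6=0 s2=1 s4=1 s3=1 s5=0 clk=1 s1=0
t19.Δ1 s0=1 s6=0 s2=1 s4=1 s3=1 s5=0 clk=0 s1=0

4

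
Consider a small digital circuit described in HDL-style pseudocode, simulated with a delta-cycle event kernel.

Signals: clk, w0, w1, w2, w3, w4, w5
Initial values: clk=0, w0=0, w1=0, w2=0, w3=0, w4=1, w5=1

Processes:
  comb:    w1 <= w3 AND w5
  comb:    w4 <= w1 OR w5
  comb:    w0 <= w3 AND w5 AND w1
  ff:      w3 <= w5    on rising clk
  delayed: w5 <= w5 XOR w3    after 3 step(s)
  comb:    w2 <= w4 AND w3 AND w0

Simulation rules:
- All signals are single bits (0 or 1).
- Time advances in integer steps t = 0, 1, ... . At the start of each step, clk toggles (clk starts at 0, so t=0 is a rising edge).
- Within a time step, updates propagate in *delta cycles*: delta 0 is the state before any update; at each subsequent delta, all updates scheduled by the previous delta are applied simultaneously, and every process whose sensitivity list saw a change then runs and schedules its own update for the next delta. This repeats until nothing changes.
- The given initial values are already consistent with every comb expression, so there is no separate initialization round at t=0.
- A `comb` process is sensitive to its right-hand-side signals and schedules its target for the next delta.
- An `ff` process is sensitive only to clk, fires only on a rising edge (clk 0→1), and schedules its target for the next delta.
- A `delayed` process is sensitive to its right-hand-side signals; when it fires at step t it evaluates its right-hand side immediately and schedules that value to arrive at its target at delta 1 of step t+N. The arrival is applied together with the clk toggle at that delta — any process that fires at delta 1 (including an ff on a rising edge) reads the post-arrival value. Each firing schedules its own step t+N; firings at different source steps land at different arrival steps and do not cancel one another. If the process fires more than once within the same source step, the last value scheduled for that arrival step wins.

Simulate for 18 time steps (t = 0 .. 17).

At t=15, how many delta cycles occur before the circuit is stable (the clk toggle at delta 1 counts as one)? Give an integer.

[bits: w2,w0,w3,w4,w1,clk,w5]
t=0: Δ0=0001001 Δ1=0001011 Δ2=0011011 Δ3=0011111 Δ4=0111111 Δ5=1111111 | 5Δ
t=1: Δ0=1111111 Δ1=1111101 | 1Δ
t=2: Δ0=1111101 Δ1=1111111 | 1Δ
t=3: Δ0=1111111 Δ1=1111100 Δ2=1011000 Δ3=0010000 | 3Δ
t=4: Δ0=0010000 Δ1=0010010 Δ2=0000010 | 2Δ
t=5: Δ0=0000010 Δ1=0000000 | 1Δ
t=6: Δ0=0000000 Δ1=0000011 Δ2=0011011 Δ3=0011111 Δ4=0111111 Δ5=1111111 | 5Δ
t=7: Δ0=1111111 Δ1=1111100 Δ2=1011000 Δ3=0010000 | 3Δ
t=8: Δ0=0010000 Δ1=0010010 Δ2=0000010 | 2Δ
t=9: Δ0=0000010 Δ1=0000000 | 1Δ
t=10: Δ0=0000000 Δ1=0000011 Δ2=0011011 Δ3=0011111 Δ4=0111111 Δ5=1111111 | 5Δ
t=11: Δ0=1111111 Δ1=1111100 Δ2=1011000 Δ3=0010000 | 3Δ
t=12: Δ0=0010000 Δ1=0010010 Δ2=0000010 | 2Δ
t=13: Δ0=0000010 Δ1=0000000 | 1Δ
t=14: Δ0=0000000 Δ1=0000011 Δ2=0011011 Δ3=0011111 Δ4=0111111 Δ5=1111111 | 5Δ
t=15: Δ0=1111111 Δ1=1111100 Δ2=1011000 Δ3=0010000 | 3Δ
t=16: Δ0=0010000 Δ1=0010010 Δ2=0000010 | 2Δ
t=17: Δ0=0000010 Δ1=0000000 | 1Δ

3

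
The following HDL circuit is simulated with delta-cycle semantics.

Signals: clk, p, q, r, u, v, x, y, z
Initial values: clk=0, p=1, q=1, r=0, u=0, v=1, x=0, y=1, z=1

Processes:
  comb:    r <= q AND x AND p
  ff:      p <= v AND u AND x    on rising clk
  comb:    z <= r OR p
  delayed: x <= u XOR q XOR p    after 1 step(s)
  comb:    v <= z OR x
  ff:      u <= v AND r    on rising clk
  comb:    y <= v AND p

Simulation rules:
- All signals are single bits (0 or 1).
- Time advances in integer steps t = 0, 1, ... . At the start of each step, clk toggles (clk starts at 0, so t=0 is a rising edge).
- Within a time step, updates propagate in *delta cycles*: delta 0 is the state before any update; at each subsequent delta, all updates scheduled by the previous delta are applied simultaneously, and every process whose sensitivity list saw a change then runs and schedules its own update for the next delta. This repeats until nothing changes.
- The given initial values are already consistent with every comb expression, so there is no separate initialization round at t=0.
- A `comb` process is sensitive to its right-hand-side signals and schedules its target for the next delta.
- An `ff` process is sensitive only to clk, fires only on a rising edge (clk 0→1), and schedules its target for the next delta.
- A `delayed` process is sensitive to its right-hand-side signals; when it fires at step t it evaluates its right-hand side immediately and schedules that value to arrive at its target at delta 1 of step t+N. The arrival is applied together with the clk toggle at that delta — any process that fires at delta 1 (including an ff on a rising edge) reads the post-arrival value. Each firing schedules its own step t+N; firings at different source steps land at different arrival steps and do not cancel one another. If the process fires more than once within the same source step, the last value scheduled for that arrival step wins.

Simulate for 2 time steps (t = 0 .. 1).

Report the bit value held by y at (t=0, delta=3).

t=0 Δ0: q=1 clk=0 z=1 u=0 y=1 p=1 v=1 x=0 r=0
  Δ1: clk:0→1
  Δ2: p:1→0
  Δ3: z:1→0, y:1→0
  Δ4: v:1→0
  (4Δ to stable)
t=1 Δ0: q=1 clk=1 z=0 u=0 y=0 p=0 v=0 x=0 r=0
  Δ1: clk:1→0, x:0→1
  Δ2: v:0→1
  (2Δ to stable)

0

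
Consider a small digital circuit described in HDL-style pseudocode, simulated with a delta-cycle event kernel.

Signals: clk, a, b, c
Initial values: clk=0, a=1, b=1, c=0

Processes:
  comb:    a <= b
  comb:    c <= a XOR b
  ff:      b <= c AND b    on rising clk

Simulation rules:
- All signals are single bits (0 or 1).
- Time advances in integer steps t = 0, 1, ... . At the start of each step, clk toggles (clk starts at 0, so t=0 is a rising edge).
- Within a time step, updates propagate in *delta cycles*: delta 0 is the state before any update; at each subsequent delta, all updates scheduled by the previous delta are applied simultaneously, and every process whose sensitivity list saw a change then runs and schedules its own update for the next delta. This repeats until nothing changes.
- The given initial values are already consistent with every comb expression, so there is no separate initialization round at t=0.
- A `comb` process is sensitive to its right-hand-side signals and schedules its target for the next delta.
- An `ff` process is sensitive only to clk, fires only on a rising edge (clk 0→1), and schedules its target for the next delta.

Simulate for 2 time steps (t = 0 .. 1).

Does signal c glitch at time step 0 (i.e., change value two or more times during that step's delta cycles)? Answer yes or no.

[bits: b,a,clk,c]
t=0: Δ0=1100 Δ1=1110 Δ2=0110 Δ3=0011 Δ4=0010 | 4Δ
t=1: Δ0=0010 Δ1=0000 | 1Δ

yes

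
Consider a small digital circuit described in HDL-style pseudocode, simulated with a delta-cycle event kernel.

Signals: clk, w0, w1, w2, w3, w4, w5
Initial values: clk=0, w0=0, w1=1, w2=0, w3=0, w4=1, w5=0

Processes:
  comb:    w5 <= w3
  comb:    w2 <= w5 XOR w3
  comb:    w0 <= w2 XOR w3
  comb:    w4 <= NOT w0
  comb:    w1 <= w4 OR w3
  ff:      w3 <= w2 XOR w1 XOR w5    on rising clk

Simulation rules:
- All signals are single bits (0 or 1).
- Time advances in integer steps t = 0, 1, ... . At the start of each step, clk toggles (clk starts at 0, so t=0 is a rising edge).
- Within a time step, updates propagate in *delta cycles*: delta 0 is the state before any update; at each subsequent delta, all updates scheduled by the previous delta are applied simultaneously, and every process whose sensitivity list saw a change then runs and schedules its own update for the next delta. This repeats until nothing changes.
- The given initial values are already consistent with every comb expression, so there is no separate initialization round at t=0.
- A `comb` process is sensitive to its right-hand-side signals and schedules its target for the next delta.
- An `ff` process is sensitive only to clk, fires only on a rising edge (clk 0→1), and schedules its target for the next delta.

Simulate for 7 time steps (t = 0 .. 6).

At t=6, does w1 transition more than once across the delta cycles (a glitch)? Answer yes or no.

t0.Δ0 w4=1 w5=0 w3=0 w1=1 w0=0 clk=0 w2=0
t0.Δ1 w4=1 w5=0 w3=0 w1=1 w0=0 clk=1 w2=0
t0.Δ2 w4=1 w5=0 w3=1 w1=1 w0=0 clk=1 w2=0
t0.Δ3 w4=1 w5=1 w3=1 w1=1 w0=1 clk=1 w2=1
t0.Δ4 w4=0 w5=1 w3=1 w1=1 w0=0 clk=1 w2=0
t0.Δ5 w4=1 w5=1 w3=1 w1=1 w0=1 clk=1 w2=0
t0.Δ6 w4=0 w5=1 w3=1 w1=1 w0=1 clk=1 w2=0
t1.Δ0 w4=0 w5=1 w3=1 w1=1 w0=1 clk=1 w2=0
t1.Δ1 w4=0 w5=1 w3=1 w1=1 w0=1 clk=0 w2=0
t2.Δ0 w4=0 w5=1 w3=1 w1=1 w0=1 clk=0 w2=0
t2.Δ1 w4=0 w5=1 w3=1 w1=1 w0=1 clk=1 w2=0
t2.Δ2 w4=0 w5=1 w3=0 w1=1 w0=1 clk=1 w2=0
t2.Δ3 w4=0 w5=0 w3=0 w1=0 w0=0 clk=1 w2=1
t2.Δ4 w4=1 w5=0 w3=0 w1=0 w0=1 clk=1 w2=0
t2.Δ5 w4=0 w5=0 w3=0 w1=1 w0=0 clk=1 w2=0
t2.Δ6 w4=1 w5=0 w3=0 w1=0 w0=0 clk=1 w2=0
t2.Δ7 w4=1 w5=0 w3=0 w1=1 w0=0 clk=1 w2=0
t3.Δ0 w4=1 w5=0 w3=0 w1=1 w0=0 clk=1 w2=0
t3.Δ1 w4=1 w5=0 w3=0 w1=1 w0=0 clk=0 w2=0
t4.Δ0 w4=1 w5=0 w3=0 w1=1 w0=0 clk=0 w2=0
t4.Δ1 w4=1 w5=0 w3=0 w1=1 w0=0 clk=1 w2=0
t4.Δ2 w4=1 w5=0 w3=1 w1=1 w0=0 clk=1 w2=0
t4.Δ3 w4=1 w5=1 w3=1 w1=1 w0=1 clk=1 w2=1
t4.Δ4 w4=0 w5=1 w3=1 w1=1 w0=0 clk=1 w2=0
t4.Δ5 w4=1 w5=1 w3=1 w1=1 w0=1 clk=1 w2=0
t4.Δ6 w4=0 w5=1 w3=1 w1=1 w0=1 clk=1 w2=0
t5.Δ0 w4=0 w5=1 w3=1 w1=1 w0=1 clk=1 w2=0
t5.Δ1 w4=0 w5=1 w3=1 w1=1 w0=1 clk=0 w2=0
t6.Δ0 w4=0 w5=1 w3=1 w1=1 w0=1 clk=0 w2=0
t6.Δ1 w4=0 w5=1 w3=1 w1=1 w0=1 clk=1 w2=0
t6.Δ2 w4=0 w5=1 w3=0 w1=1 w0=1 clk=1 w2=0
t6.Δ3 w4=0 w5=0 w3=0 w1=0 w0=0 clk=1 w2=1
t6.Δ4 w4=1 w5=0 w3=0 w1=0 w0=1 clk=1 w2=0
t6.Δ5 w4=0 w5=0 w3=0 w1=1 w0=0 clk=1 w2=0
t6.Δ6 w4=1 w5=0 w3=0 w1=0 w0=0 clk=1 w2=0
t6.Δ7 w4=1 w5=0 w3=0 w1=1 w0=0 clk=1 w2=0

yes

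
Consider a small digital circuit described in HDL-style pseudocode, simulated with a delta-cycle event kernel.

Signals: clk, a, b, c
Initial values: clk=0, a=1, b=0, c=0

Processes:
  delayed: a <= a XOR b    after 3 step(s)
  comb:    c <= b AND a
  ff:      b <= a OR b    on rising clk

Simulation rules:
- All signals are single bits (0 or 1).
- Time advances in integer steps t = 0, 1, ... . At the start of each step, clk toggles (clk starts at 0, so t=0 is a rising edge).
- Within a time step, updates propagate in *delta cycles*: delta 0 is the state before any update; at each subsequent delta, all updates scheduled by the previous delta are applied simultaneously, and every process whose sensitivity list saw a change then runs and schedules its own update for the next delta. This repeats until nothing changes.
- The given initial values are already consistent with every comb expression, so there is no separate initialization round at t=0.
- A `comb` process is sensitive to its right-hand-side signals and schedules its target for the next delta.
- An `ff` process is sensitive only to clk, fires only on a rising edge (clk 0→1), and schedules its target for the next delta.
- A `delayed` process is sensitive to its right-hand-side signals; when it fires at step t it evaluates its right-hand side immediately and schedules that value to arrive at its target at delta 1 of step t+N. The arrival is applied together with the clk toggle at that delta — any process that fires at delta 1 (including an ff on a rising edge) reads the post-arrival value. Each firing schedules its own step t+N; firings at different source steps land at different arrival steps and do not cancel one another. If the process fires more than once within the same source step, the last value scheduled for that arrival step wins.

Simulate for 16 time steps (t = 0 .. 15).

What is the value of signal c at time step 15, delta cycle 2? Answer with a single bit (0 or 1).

[bits: c,clk,a,b]
t=0: Δ0=0010 Δ1=0110 Δ2=0111 Δ3=1111 | 3Δ
t=1: Δ0=1111 Δ1=1011 | 1Δ
t=2: Δ0=1011 Δ1=1111 | 1Δ
t=3: Δ0=1111 Δ1=1001 Δ2=0001 | 2Δ
t=4: Δ0=0001 Δ1=0101 | 1Δ
t=5: Δ0=0101 Δ1=0001 | 1Δ
t=6: Δ0=0001 Δ1=0111 Δ2=1111 | 2Δ
t=7: Δ0=1111 Δ1=1011 | 1Δ
t=8: Δ0=1011 Δ1=1111 | 1Δ
t=9: Δ0=1111 Δ1=1001 Δ2=0001 | 2Δ
t=10: Δ0=0001 Δ1=0101 | 1Δ
t=11: Δ0=0101 Δ1=0001 | 1Δ
t=12: Δ0=0001 Δ1=0111 Δ2=1111 | 2Δ
t=13: Δ0=1111 Δ1=1011 | 1Δ
t=14: Δ0=1011 Δ1=1111 | 1Δ
t=15: Δ0=1111 Δ1=1001 Δ2=0001 | 2Δ

0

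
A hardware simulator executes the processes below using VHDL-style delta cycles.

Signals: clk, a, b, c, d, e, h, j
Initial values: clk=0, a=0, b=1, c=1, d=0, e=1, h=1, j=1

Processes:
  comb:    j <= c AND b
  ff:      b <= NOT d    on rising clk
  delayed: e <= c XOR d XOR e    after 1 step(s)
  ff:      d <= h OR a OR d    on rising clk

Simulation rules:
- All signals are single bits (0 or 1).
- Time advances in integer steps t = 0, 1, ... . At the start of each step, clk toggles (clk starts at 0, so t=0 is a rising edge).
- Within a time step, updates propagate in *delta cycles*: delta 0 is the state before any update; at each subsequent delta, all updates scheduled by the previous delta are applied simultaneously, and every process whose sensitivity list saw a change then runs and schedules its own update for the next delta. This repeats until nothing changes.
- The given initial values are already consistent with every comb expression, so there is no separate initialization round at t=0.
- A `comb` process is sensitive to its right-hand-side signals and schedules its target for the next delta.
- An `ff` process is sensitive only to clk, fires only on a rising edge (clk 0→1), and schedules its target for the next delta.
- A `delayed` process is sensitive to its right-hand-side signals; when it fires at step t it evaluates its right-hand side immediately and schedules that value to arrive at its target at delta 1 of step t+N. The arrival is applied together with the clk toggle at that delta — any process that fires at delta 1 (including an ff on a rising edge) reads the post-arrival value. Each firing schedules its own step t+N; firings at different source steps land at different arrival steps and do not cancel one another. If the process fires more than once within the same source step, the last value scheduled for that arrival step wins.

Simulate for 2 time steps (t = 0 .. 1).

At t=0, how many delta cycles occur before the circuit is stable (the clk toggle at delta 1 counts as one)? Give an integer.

t=0 Δ0: j=1 d=0 c=1 e=1 clk=0 b=1 h=1 a=0
  Δ1: clk:0→1
  Δ2: d:0→1
  (2Δ to stable)
t=1 Δ0: j=1 d=1 c=1 e=1 clk=1 b=1 h=1 a=0
  Δ1: clk:1→0
  (1Δ to stable)

2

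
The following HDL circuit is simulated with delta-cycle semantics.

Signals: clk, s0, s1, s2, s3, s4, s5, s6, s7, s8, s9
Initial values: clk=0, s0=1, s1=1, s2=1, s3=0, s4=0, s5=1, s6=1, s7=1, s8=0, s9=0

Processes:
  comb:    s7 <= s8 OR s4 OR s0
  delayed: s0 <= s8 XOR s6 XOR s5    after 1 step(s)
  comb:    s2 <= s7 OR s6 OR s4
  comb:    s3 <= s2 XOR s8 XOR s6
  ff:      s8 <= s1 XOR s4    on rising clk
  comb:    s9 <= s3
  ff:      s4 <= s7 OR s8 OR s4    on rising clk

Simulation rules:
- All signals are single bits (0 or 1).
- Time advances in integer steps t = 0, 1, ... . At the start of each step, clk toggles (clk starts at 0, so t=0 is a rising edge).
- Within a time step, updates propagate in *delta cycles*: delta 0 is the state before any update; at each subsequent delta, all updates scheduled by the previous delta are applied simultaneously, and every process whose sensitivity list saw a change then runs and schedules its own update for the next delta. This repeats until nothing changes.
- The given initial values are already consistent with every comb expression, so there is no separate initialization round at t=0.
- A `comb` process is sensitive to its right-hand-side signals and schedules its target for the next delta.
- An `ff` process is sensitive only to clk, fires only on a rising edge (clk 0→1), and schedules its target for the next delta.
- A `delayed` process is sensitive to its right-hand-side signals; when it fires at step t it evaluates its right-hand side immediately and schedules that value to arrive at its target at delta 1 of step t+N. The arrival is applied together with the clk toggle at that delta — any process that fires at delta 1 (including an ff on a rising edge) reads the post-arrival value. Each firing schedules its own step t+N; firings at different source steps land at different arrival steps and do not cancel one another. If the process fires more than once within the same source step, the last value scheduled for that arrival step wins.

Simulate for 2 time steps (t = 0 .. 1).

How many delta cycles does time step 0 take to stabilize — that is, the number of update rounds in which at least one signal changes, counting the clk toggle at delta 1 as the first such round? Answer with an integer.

t0.Δ0 s3=0 s5=1 s8=0 s1=1 s6=1 s4=0 s2=1 s0=1 clk=0 s9=0 s7=1
t0.Δ1 s3=0 s5=1 s8=0 s1=1 s6=1 s4=0 s2=1 s0=1 clk=1 s9=0 s7=1
t0.Δ2 s3=0 s5=1 s8=1 s1=1 s6=1 s4=1 s2=1 s0=1 clk=1 s9=0 s7=1
t0.Δ3 s3=1 s5=1 s8=1 s1=1 s6=1 s4=1 s2=1 s0=1 clk=1 s9=0 s7=1
t0.Δ4 s3=1 s5=1 s8=1 s1=1 s6=1 s4=1 s2=1 s0=1 clk=1 s9=1 s7=1
t1.Δ0 s3=1 s5=1 s8=1 s1=1 s6=1 s4=1 s2=1 s0=1 clk=1 s9=1 s7=1
t1.Δ1 s3=1 s5=1 s8=1 s1=1 s6=1 s4=1 s2=1 s0=1 clk=0 s9=1 s7=1

4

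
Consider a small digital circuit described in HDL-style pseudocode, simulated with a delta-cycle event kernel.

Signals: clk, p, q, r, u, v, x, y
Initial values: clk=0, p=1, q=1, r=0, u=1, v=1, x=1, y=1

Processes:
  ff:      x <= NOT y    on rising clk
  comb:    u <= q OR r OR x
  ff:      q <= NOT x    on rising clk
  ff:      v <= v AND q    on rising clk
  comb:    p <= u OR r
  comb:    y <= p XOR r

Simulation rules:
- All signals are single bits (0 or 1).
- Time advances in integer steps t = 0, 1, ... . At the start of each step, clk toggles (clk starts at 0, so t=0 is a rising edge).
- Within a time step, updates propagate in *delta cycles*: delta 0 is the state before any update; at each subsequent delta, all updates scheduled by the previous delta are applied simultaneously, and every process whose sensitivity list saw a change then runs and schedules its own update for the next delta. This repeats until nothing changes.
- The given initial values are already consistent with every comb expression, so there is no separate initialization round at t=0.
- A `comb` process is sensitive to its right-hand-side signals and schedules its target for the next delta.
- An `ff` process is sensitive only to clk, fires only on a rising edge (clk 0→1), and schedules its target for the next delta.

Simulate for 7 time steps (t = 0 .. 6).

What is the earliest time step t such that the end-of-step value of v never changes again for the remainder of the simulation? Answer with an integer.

[bits: u,v,q,p,y,clk,r,x]
t=0: Δ0=11111001 Δ1=11111101 Δ2=11011100 Δ3=01011100 Δ4=01001100 Δ5=01000100 | 5Δ
t=1: Δ0=01000100 Δ1=01000000 | 1Δ
t=2: Δ0=01000000 Δ1=01000100 Δ2=00100101 Δ3=10100101 Δ4=10110101 Δ5=10111101 | 5Δ
t=3: Δ0=10111101 Δ1=10111001 | 1Δ
t=4: Δ0=10111001 Δ1=10111101 Δ2=10011100 Δ3=00011100 Δ4=00001100 Δ5=00000100 | 5Δ
t=5: Δ0=00000100 Δ1=00000000 | 1Δ
t=6: Δ0=00000000 Δ1=00000100 Δ2=00100101 Δ3=10100101 Δ4=10110101 Δ5=10111101 | 5Δ

2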